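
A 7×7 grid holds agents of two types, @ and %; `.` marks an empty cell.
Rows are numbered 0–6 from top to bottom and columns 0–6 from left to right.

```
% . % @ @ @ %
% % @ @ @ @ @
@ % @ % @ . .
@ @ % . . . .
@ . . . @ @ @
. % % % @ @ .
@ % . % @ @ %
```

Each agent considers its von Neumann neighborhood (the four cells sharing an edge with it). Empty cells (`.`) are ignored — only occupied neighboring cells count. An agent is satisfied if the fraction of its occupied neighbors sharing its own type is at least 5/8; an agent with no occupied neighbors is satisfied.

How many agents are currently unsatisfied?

Row 0: (0,0)% 1/1 satisfied · (0,2)% 0/2 not · (0,3)@ 2/3 satisfied · (0,4)@ 3/3 satisfied · (0,5)@ 2/3 satisfied · (0,6)% 0/2 not
Row 1: (1,0)% 2/3 satisfied · (1,1)% 2/3 satisfied · (1,2)@ 2/4 not · (1,3)@ 3/4 satisfied · (1,4)@ 4/4 satisfied · (1,5)@ 3/3 satisfied · (1,6)@ 1/2 not
Row 2: (2,0)@ 1/3 not · (2,1)% 1/4 not · (2,2)@ 1/4 not · (2,3)% 0/3 not · (2,4)@ 1/2 not
Row 3: (3,0)@ 3/3 satisfied · (3,1)@ 1/3 not · (3,2)% 0/2 not
Row 4: (4,0)@ 1/1 satisfied · (4,4)@ 2/2 satisfied · (4,5)@ 3/3 satisfied · (4,6)@ 1/1 satisfied
Row 5: (5,1)% 2/2 satisfied · (5,2)% 2/2 satisfied · (5,3)% 2/3 satisfied · (5,4)@ 3/4 satisfied · (5,5)@ 3/3 satisfied
Row 6: (6,0)@ 0/1 not · (6,1)% 1/2 not · (6,3)% 1/2 not · (6,4)@ 2/3 satisfied · (6,5)@ 2/3 satisfied · (6,6)% 0/1 not
Unsatisfied: (0,2), (0,6), (1,2), (1,6), (2,0), (2,1), (2,2), (2,3), (2,4), (3,1), (3,2), (6,0), (6,1), (6,3), (6,6) — 15 in total.

15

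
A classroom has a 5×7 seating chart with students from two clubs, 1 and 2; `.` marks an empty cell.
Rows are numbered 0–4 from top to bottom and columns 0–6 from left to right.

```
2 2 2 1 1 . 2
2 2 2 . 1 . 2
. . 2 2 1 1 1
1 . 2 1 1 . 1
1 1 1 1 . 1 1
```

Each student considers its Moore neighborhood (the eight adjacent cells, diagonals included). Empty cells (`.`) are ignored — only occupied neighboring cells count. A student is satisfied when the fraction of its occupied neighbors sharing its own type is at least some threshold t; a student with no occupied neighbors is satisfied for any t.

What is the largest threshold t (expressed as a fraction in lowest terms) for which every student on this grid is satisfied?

Row 0: (0,0)2 3/3 · (0,1)2 5/5 · (0,2)2 3/4 · (0,3)1 2/4 · (0,4)1 2/2 · (0,6)2 1/1
Row 1: (1,0)2 3/3 · (1,1)2 6/6 · (1,2)2 5/6 · (1,4)1 4/5 · (1,6)2 1/3
Row 2: (2,2)2 4/5 · (2,3)2 3/7 · (2,4)1 4/5 · (2,5)1 5/6 · (2,6)1 2/3
Row 3: (3,0)1 2/2 · (3,2)2 2/6 · (3,3)1 4/7 · (3,4)1 5/6 · (3,6)1 4/4
Row 4: (4,0)1 2/2 · (4,1)1 3/4 · (4,2)1 3/4 · (4,3)1 3/4 · (4,5)1 3/3 · (4,6)1 2/2
The smallest same-type fraction is 1/3 at (1,6), which reduces to 1/3. Any threshold above that leaves this student unsatisfied.

1/3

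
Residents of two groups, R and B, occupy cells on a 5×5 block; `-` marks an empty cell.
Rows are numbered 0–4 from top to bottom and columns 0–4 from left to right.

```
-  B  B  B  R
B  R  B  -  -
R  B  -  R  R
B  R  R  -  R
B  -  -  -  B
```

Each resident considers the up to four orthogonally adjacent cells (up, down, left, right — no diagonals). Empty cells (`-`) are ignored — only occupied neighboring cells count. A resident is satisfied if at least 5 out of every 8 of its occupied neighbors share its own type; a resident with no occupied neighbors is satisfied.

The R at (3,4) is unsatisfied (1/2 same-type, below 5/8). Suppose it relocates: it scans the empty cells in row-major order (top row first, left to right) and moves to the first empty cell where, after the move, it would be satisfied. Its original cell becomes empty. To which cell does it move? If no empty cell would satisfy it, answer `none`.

Vacating (3,4). Empty cells in order:
  (0,0): 0/2 same-type → still unsatisfied.
  (1,3): 1/3 same-type → still unsatisfied.
  (1,4): 2/2 same-type → satisfied — stop here.

(1,4)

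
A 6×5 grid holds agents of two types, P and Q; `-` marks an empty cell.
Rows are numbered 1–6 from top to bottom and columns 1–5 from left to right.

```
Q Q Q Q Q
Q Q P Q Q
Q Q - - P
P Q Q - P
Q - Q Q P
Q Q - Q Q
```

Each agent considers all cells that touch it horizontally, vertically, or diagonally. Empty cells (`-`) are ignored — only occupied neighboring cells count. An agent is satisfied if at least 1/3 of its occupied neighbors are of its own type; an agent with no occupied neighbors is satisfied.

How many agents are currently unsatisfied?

Row 1: (1,1)Q 3/3 satisfied · (1,2)Q 4/5 satisfied · (1,3)Q 4/5 satisfied · (1,4)Q 4/5 satisfied · (1,5)Q 3/3 satisfied
Row 2: (2,1)Q 5/5 satisfied · (2,2)Q 6/7 satisfied · (2,3)P 0/6 not · (2,4)Q 4/6 satisfied · (2,5)Q 3/4 satisfied
Row 3: (3,1)Q 4/5 satisfied · (3,2)Q 5/7 satisfied · (3,5)P 1/3 satisfied
Row 4: (4,1)P 0/4 not · (4,2)Q 5/6 satisfied · (4,3)Q 4/4 satisfied · (4,5)P 2/3 satisfied
Row 5: (5,1)Q 3/4 satisfied · (5,3)Q 5/5 satisfied · (5,4)Q 4/6 satisfied · (5,5)P 1/4 not
Row 6: (6,1)Q 2/2 satisfied · (6,2)Q 3/3 satisfied · (6,4)Q 3/4 satisfied · (6,5)Q 2/3 satisfied
Unsatisfied: (2,3), (4,1), (5,5) — 3 in total.

3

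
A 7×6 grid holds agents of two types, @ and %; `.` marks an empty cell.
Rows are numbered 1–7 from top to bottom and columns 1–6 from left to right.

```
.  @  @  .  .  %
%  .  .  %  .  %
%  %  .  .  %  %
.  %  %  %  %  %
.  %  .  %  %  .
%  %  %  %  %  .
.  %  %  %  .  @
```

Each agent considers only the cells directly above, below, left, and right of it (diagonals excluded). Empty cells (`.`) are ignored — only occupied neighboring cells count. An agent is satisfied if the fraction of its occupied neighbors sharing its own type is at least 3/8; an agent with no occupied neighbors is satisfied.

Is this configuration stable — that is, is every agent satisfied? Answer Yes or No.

(1,2)@ 1/1 ok
(1,3)@ 1/1 ok
(1,6)% 1/1 ok
(2,1)% 1/1 ok
(2,4)% 0/0 ok
(2,6)% 2/2 ok
(3,1)% 2/2 ok
(3,2)% 2/2 ok
(3,5)% 2/2 ok
(3,6)% 3/3 ok
(4,2)% 3/3 ok
(4,3)% 2/2 ok
(4,4)% 3/3 ok
(4,5)% 4/4 ok
(4,6)% 2/2 ok
(5,2)% 2/2 ok
(5,4)% 3/3 ok
(5,5)% 3/3 ok
(6,1)% 1/1 ok
(6,2)% 4/4 ok
(6,3)% 3/3 ok
(6,4)% 4/4 ok
(6,5)% 2/2 ok
(7,2)% 2/2 ok
(7,3)% 3/3 ok
(7,4)% 2/2 ok
(7,6)@ 0/0 ok
All meet the threshold, so the configuration is stable.

Yes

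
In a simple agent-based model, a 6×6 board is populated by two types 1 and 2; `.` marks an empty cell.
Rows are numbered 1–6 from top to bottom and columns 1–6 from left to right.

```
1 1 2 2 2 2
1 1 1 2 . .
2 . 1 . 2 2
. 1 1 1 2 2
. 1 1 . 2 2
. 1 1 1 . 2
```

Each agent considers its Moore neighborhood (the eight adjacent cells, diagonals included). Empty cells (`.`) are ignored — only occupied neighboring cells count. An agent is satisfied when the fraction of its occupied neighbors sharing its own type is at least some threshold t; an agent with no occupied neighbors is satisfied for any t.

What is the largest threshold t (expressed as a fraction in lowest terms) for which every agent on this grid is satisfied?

0/1

Row 1: (1,1)1 3/3 · (1,2)1 4/5 · (1,3)2 2/5 · (1,4)2 3/4 · (1,5)2 3/3 · (1,6)2 1/1
Row 2: (2,1)1 3/4 · (2,2)1 5/7 · (2,3)1 3/6 · (2,4)2 4/6
Row 3: (3,1)2 0/3 · (3,3)1 5/6 · (3,5)2 4/5 · (3,6)2 3/3
Row 4: (4,2)1 4/5 · (4,3)1 5/5 · (4,4)1 3/6 · (4,5)2 5/6 · (4,6)2 5/5
Row 5: (5,2)1 5/5 · (5,3)1 7/7 · (5,5)2 4/6 · (5,6)2 4/4
Row 6: (6,2)1 3/3 · (6,3)1 4/4 · (6,4)1 2/3 · (6,6)2 2/2
The smallest same-type fraction is 0/3 at (3,1), which reduces to 0/1. Any threshold above that leaves this agent unsatisfied.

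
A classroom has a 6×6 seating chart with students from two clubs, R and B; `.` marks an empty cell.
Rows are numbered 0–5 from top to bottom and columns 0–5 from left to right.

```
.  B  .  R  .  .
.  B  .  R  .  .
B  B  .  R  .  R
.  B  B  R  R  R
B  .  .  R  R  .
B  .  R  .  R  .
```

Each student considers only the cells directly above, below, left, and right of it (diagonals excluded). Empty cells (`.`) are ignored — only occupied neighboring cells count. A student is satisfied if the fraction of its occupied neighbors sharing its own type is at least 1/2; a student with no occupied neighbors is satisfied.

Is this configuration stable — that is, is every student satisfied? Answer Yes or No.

(0,1)B 1/1 ✓
(0,3)R 1/1 ✓
(1,1)B 2/2 ✓
(1,3)R 2/2 ✓
(2,0)B 1/1 ✓
(2,1)B 3/3 ✓
(2,3)R 2/2 ✓
(2,5)R 1/1 ✓
(3,1)B 2/2 ✓
(3,2)B 1/2 ✓
(3,3)R 3/4 ✓
(3,4)R 3/3 ✓
(3,5)R 2/2 ✓
(4,0)B 1/1 ✓
(4,3)R 2/2 ✓
(4,4)R 3/3 ✓
(5,0)B 1/1 ✓
(5,2)R 0/0 ✓
(5,4)R 1/1 ✓
All meet the threshold, so the configuration is stable.

Yes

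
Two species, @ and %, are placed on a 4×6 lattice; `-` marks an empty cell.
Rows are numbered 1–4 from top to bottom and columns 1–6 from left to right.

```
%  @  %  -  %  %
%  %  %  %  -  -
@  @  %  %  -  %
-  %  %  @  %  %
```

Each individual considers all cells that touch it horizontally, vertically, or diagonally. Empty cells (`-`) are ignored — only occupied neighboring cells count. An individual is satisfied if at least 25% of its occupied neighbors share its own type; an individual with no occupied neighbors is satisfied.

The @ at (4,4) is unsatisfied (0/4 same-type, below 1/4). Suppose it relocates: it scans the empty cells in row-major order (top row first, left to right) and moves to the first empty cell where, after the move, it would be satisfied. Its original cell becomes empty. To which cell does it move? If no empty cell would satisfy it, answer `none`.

Vacating (4,4). Empty cells in order:
  (1,4): 0/4 same-type → still unsatisfied.
  (2,5): 0/5 same-type → still unsatisfied.
  (2,6): 0/3 same-type → still unsatisfied.
  (3,5): 0/5 same-type → still unsatisfied.
  (4,1): 2/3 same-type → satisfied — stop here.

(4,1)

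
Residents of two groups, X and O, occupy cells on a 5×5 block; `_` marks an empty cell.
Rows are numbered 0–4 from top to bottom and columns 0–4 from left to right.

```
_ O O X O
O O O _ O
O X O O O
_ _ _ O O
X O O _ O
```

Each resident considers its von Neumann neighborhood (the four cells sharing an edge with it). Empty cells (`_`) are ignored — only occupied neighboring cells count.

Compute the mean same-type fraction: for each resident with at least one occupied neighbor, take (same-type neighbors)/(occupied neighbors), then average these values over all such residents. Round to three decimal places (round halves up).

(0,1)O 2/2
(0,2)O 2/3
(0,3)X 0/2
(0,4)O 1/2
(1,0)O 2/2
(1,1)O 3/4
(1,2)O 3/3
(1,4)O 2/2
(2,0)O 1/2
(2,1)X 0/3
(2,2)O 2/3
(2,3)O 3/3
(2,4)O 3/3
(3,3)O 2/2
(3,4)O 3/3
(4,0)X 0/1
(4,1)O 1/2
(4,2)O 1/1
(4,4)O 1/1
Sum over 19 residents: 2/2 + 2/3 + 0/2 + 1/2 + 2/2 + 3/4 + 3/3 + 2/2 + 1/2 + 0/3 + 2/3 + 3/3 + 3/3 + 2/2 + 3/3 + 0/1 + 1/2 + 1/1 + 1/1 = 163/12; mean = 163/12 ÷ 19 = 163/228 = 0.714912… → 0.715.

0.715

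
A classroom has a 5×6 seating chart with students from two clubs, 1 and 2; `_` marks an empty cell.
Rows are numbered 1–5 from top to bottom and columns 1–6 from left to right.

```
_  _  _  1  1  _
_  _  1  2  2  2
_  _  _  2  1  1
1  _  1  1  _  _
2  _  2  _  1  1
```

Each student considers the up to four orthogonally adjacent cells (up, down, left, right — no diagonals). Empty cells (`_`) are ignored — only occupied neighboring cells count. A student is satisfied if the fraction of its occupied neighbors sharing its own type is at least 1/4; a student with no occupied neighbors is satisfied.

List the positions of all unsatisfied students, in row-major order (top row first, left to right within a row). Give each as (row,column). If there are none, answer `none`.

Row 1: (1,4)1 1/2 satisfied · (1,5)1 1/2 satisfied
Row 2: (2,3)1 0/1 not · (2,4)2 2/4 satisfied · (2,5)2 2/4 satisfied · (2,6)2 1/2 satisfied
Row 3: (3,4)2 1/3 satisfied · (3,5)1 1/3 satisfied · (3,6)1 1/2 satisfied
Row 4: (4,1)1 0/1 not · (4,3)1 1/2 satisfied · (4,4)1 1/2 satisfied
Row 5: (5,1)2 0/1 not · (5,3)2 0/1 not · (5,5)1 1/1 satisfied · (5,6)1 1/1 satisfied

(2,3), (4,1), (5,1), (5,3)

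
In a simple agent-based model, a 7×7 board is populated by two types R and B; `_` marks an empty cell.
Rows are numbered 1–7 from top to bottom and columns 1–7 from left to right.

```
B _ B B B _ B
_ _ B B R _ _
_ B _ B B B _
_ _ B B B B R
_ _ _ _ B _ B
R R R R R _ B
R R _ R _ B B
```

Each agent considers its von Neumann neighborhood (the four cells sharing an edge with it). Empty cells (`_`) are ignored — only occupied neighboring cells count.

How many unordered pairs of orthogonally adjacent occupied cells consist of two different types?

Scan each occupied cell's neighbors to the right and below so each pair is counted once.
From row 1: 1 unlike of 5 pairs (running 1/5).
From row 2: 2 unlike of 4 pairs (running 3/9).
From row 3: 0 unlike of 5 pairs (running 3/14).
From row 4: 2 unlike of 6 pairs (running 5/20).
From row 5: 1 unlike of 2 pairs (running 6/22).
From row 6: 0 unlike of 8 pairs (running 6/30).
From row 7: 0 unlike of 2 pairs (running 6/32).
Total adjacent occupied pairs: 32; unlike-type pairs: 6.

6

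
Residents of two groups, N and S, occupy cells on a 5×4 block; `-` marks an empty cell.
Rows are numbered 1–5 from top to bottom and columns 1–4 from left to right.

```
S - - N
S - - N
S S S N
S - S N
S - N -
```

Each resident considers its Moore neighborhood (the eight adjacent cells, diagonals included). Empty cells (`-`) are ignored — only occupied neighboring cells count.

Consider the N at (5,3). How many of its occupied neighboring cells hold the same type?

Occupied neighbors of (5,3): (4,3)=S, (4,4)=N.
Same type (N): 1 of 2.

1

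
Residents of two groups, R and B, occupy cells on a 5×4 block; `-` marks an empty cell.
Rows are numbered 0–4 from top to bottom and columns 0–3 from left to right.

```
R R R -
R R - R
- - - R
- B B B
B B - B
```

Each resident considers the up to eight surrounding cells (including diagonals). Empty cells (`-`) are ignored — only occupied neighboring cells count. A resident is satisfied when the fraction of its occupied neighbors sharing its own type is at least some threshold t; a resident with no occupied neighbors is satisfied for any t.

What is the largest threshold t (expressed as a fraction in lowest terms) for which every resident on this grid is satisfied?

1/3

(0,0)R 3/3
(0,1)R 4/4
(0,2)R 3/3
(1,0)R 3/3
(1,1)R 4/4
(1,3)R 2/2
(2,3)R 1/3
(3,1)B 3/3
(3,2)B 4/5
(3,3)B 2/3
(4,0)B 2/2
(4,1)B 3/3
(4,3)B 2/2
The smallest same-type fraction is 1/3 at (2,3), which reduces to 1/3. Any threshold above that leaves this resident unsatisfied.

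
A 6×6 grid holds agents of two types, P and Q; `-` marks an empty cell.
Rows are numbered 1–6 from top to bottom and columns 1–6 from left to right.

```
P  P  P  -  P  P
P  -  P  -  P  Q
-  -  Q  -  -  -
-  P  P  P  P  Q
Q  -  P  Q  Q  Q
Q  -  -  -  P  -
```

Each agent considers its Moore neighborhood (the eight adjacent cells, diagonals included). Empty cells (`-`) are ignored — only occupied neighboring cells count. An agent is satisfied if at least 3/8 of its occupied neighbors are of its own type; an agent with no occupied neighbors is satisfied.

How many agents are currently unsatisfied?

5

Row 1: (1,1)P 2/2 ✓ · (1,2)P 4/4 ✓ · (1,3)P 2/2 ✓ · (1,5)P 2/3 ✓ · (1,6)P 2/3 ✓
Row 2: (2,1)P 2/2 ✓ · (2,3)P 2/3 ✓ · (2,5)P 2/3 ✓ · (2,6)Q 0/3 ✗
Row 3: (3,3)Q 0/4 ✗
Row 4: (4,2)P 2/4 ✓ · (4,3)P 3/5 ✓ · (4,4)P 3/6 ✓ · (4,5)P 1/5 ✗ · (4,6)Q 2/3 ✓
Row 5: (5,1)Q 1/2 ✓ · (5,3)P 3/4 ✓ · (5,4)Q 1/6 ✗ · (5,5)Q 3/6 ✓ · (5,6)Q 2/4 ✓
Row 6: (6,1)Q 1/1 ✓ · (6,5)P 0/3 ✗
Unsatisfied: (2,6), (3,3), (4,5), (5,4), (6,5) — 5 in total.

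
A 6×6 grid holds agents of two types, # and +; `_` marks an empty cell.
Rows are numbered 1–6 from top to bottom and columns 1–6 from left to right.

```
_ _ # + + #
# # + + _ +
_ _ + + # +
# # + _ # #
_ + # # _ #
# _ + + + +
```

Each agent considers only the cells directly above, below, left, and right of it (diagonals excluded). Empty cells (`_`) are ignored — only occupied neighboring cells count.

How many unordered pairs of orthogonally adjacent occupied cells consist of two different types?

Scan each occupied cell's neighbors to the right and below so each pair is counted once.
Row 1: #(1,3)–+(1,4)≠ #(1,3)–+(2,3)≠ +(1,4)–+(1,5)= +(1,4)–+(2,4)= +(1,5)–#(1,6)≠ #(1,6)–+(2,6)≠  → 4/6 unlike.
Row 2: #(2,1)–#(2,2)= #(2,2)–+(2,3)≠ +(2,3)–+(2,4)= +(2,3)–+(3,3)= +(2,4)–+(3,4)= +(2,6)–+(3,6)=  → 1/6 unlike.
Row 3: +(3,3)–+(3,4)= +(3,3)–+(4,3)= +(3,4)–#(3,5)≠ #(3,5)–+(3,6)≠ #(3,5)–#(4,5)= +(3,6)–#(4,6)≠  → 3/6 unlike.
Row 4: #(4,1)–#(4,2)= #(4,2)–+(4,3)≠ #(4,2)–+(5,2)≠ +(4,3)–#(5,3)≠ #(4,5)–#(4,6)= #(4,6)–#(5,6)=  → 3/6 unlike.
Row 5: +(5,2)–#(5,3)≠ #(5,3)–#(5,4)= #(5,3)–+(6,3)≠ #(5,4)–+(6,4)≠ #(5,6)–+(6,6)≠  → 4/5 unlike.
Row 6: +(6,3)–+(6,4)= +(6,4)–+(6,5)= +(6,5)–+(6,6)=  → 0/3 unlike.
Total adjacent occupied pairs: 32; unlike-type pairs: 15.

15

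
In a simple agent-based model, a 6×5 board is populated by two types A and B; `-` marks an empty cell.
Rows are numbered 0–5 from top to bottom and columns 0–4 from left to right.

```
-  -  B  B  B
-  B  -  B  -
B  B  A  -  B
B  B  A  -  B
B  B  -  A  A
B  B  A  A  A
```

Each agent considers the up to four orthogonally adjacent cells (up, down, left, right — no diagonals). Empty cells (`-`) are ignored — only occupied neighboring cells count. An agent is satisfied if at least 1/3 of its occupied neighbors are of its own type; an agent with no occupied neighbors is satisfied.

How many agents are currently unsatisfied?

(0,2)B 1/1 ok
(0,3)B 3/3 ok
(0,4)B 1/1 ok
(1,1)B 1/1 ok
(1,3)B 1/1 ok
(2,0)B 2/2 ok
(2,1)B 3/4 ok
(2,2)A 1/2 ok
(2,4)B 1/1 ok
(3,0)B 3/3 ok
(3,1)B 3/4 ok
(3,2)A 1/2 ok
(3,4)B 1/2 ok
(4,0)B 3/3 ok
(4,1)B 3/3 ok
(4,3)A 2/2 ok
(4,4)A 2/3 ok
(5,0)B 2/2 ok
(5,1)B 2/3 ok
(5,2)A 1/2 ok
(5,3)A 3/3 ok
(5,4)A 2/2 ok
Every one meets the threshold.

0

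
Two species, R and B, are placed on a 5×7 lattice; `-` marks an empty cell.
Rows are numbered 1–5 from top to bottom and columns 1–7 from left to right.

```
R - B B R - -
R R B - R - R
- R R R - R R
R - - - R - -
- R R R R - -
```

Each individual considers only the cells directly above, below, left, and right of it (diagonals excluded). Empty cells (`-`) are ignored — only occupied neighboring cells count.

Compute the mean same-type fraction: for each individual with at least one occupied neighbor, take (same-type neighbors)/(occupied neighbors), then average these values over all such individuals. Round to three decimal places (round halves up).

(1,1)R 1/1
(1,3)B 2/2
(1,4)B 1/2
(1,5)R 1/2
(2,1)R 2/2
(2,2)R 2/3
(2,3)B 1/3
(2,5)R 1/1
(2,7)R 1/1
(3,2)R 2/2
(3,3)R 2/3
(3,4)R 1/1
(3,6)R 1/1
(3,7)R 2/2
(4,1)R — no occupied neighbors
(4,5)R 1/1
(5,2)R 1/1
(5,3)R 2/2
(5,4)R 2/2
(5,5)R 2/2
Sum over 19 individuals: 1/1 + 2/2 + 1/2 + 1/2 + 2/2 + 2/3 + 1/3 + 1/1 + 1/1 + 2/2 + 2/3 + 1/1 + 1/1 + 2/2 + 1/1 + 1/1 + 2/2 + 2/2 + 2/2 = 50/3; mean = 50/3 ÷ 19 = 50/57 = 0.877192… → 0.877.

0.877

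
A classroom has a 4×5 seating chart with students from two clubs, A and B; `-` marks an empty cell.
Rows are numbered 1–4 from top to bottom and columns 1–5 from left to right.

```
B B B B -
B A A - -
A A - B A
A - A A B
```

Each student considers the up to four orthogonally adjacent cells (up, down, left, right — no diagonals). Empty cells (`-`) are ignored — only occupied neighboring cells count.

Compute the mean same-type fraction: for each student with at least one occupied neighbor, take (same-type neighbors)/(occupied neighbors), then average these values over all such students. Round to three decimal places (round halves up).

(1,1)B 2/2
(1,2)B 2/3
(1,3)B 2/3
(1,4)B 1/1
(2,1)B 1/3
(2,2)A 2/4
(2,3)A 1/2
(3,1)A 2/3
(3,2)A 2/2
(3,4)B 0/2
(3,5)A 0/2
(4,1)A 1/1
(4,3)A 1/1
(4,4)A 1/3
(4,5)B 0/2
Sum over 15 students: 2/2 + 2/3 + 2/3 + 1/1 + 1/3 + 2/4 + 1/2 + 2/3 + 2/2 + 0/2 + 0/2 + 1/1 + 1/1 + 1/3 + 0/2 = 26/3; mean = 26/3 ÷ 15 = 26/45 = 0.577777… → 0.578.

0.578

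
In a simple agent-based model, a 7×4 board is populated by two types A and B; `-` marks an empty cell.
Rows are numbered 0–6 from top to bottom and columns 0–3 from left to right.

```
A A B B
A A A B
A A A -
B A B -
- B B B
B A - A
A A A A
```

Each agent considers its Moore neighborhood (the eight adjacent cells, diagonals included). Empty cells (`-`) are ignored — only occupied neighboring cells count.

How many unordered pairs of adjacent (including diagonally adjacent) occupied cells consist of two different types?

Scan each occupied cell's neighbors to the right and below (and the two forward diagonals) so each pair is counted once.
From row 0: 4 unlike of 13 pairs (running 4/13).
From row 1: 2 unlike of 11 pairs (running 6/24).
From row 2: 4 unlike of 9 pairs (running 10/33).
From row 3: 4 unlike of 8 pairs (running 14/41).
From row 4: 4 unlike of 7 pairs (running 18/48).
From row 5: 3 unlike of 8 pairs (running 21/56).
From row 6: 0 unlike of 3 pairs (running 21/59).
Total adjacent occupied pairs: 59; unlike-type pairs: 21.

21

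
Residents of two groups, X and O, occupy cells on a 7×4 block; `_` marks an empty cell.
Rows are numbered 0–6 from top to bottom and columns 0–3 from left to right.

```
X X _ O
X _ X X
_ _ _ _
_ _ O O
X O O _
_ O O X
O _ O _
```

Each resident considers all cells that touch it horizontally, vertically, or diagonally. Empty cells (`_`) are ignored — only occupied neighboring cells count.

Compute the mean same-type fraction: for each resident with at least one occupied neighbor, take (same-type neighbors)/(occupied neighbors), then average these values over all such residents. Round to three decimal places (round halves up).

(0,0)X 2/2
(0,1)X 3/3
(0,3)O 0/2
(1,0)X 2/2
(1,2)X 2/3
(1,3)X 1/2
(3,2)O 3/3
(3,3)O 2/2
(4,0)X 0/2
(4,1)O 4/5
(4,2)O 5/6
(5,1)O 5/6
(5,2)O 4/5
(5,3)X 0/3
(6,0)O 1/1
(6,2)O 2/3
Sum over 16 residents: 2/2 + 3/3 + 0/2 + 2/2 + 2/3 + 1/2 + 3/3 + 2/2 + 0/2 + 4/5 + 5/6 + 5/6 + 4/5 + 0/3 + 1/1 + 2/3 = 111/10; mean = 111/10 ÷ 16 = 111/160 = 0.69375 → 0.694.

0.694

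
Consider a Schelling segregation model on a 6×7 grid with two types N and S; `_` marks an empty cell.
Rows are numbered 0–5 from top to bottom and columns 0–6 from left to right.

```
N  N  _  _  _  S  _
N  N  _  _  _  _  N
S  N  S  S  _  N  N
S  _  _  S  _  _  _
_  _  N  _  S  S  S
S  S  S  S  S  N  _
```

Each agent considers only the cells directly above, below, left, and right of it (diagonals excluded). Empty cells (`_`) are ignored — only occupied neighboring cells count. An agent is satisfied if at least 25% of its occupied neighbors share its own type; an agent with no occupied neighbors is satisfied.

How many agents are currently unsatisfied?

Row 0: (0,0)N 2/2 ✓ · (0,1)N 2/2 ✓ · (0,5)S 0/0 ✓
Row 1: (1,0)N 2/3 ✓ · (1,1)N 3/3 ✓ · (1,6)N 1/1 ✓
Row 2: (2,0)S 1/3 ✓ · (2,1)N 1/3 ✓ · (2,2)S 1/2 ✓ · (2,3)S 2/2 ✓ · (2,5)N 1/1 ✓ · (2,6)N 2/2 ✓
Row 3: (3,0)S 1/1 ✓ · (3,3)S 1/1 ✓
Row 4: (4,2)N 0/1 ✗ · (4,4)S 2/2 ✓ · (4,5)S 2/3 ✓ · (4,6)S 1/1 ✓
Row 5: (5,0)S 1/1 ✓ · (5,1)S 2/2 ✓ · (5,2)S 2/3 ✓ · (5,3)S 2/2 ✓ · (5,4)S 2/3 ✓ · (5,5)N 0/2 ✗
Unsatisfied: (4,2), (5,5) — 2 in total.

2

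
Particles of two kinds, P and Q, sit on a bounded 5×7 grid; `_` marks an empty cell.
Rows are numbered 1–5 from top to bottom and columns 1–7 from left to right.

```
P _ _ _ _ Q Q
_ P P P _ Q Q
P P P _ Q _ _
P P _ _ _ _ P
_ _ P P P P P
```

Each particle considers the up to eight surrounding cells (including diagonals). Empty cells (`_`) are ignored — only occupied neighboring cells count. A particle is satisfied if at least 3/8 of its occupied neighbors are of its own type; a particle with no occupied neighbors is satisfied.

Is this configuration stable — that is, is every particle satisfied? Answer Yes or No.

Yes

(1,1)P 1/1 ✓
(1,6)Q 3/3 ✓
(1,7)Q 3/3 ✓
(2,2)P 5/5 ✓
(2,3)P 4/4 ✓
(2,4)P 2/3 ✓
(2,6)Q 4/4 ✓
(2,7)Q 3/3 ✓
(3,1)P 4/4 ✓
(3,2)P 6/6 ✓
(3,3)P 5/5 ✓
(3,5)Q 1/2 ✓
(4,1)P 3/3 ✓
(4,2)P 5/5 ✓
(4,7)P 2/2 ✓
(5,3)P 2/2 ✓
(5,4)P 2/2 ✓
(5,5)P 2/2 ✓
(5,6)P 3/3 ✓
(5,7)P 2/2 ✓
All meet the threshold, so the configuration is stable.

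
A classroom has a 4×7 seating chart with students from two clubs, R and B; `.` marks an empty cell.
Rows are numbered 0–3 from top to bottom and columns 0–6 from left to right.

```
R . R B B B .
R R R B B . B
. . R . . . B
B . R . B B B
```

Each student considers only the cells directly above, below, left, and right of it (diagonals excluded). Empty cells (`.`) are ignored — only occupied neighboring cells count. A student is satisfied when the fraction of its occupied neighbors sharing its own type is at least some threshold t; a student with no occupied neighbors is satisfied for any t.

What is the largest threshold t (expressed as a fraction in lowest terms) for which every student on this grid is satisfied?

1/2

(0,0)R 1/1
(0,2)R 1/2
(0,3)B 2/3
(0,4)B 3/3
(0,5)B 1/1
(1,0)R 2/2
(1,1)R 2/2
(1,2)R 3/4
(1,3)B 2/3
(1,4)B 2/2
(1,6)B 1/1
(2,2)R 2/2
(2,6)B 2/2
(3,0)B — no occupied neighbors
(3,2)R 1/1
(3,4)B 1/1
(3,5)B 2/2
(3,6)B 2/2
The smallest same-type fraction is 1/2 at (0,2), which reduces to 1/2. Any threshold above that leaves this student unsatisfied.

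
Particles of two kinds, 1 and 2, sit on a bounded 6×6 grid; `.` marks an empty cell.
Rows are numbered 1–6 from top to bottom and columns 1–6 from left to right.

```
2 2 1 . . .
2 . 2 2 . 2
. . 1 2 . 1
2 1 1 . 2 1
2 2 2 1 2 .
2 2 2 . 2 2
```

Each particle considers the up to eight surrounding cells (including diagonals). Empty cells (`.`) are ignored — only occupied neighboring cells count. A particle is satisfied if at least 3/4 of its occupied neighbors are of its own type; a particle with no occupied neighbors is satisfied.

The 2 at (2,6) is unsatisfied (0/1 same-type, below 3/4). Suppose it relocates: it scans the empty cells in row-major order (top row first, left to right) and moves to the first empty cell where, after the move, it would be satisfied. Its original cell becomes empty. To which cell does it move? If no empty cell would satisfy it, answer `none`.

Vacating (2,6). Empty cells in order:
  (1,4): 2/3 same-type → still unsatisfied.
  (1,5): 1/1 same-type → satisfied — stop here.

(1,5)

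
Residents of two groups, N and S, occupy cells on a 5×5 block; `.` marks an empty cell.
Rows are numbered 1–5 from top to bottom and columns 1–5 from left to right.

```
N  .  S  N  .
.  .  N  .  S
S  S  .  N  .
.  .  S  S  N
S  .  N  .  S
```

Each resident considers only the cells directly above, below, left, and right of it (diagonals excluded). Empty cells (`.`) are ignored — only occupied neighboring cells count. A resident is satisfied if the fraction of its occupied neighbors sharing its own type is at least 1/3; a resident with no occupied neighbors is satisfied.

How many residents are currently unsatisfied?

7

(1,1)N 0/0 satisfied
(1,3)S 0/2 not
(1,4)N 0/1 not
(2,3)N 0/1 not
(2,5)S 0/0 satisfied
(3,1)S 1/1 satisfied
(3,2)S 1/1 satisfied
(3,4)N 0/1 not
(4,3)S 1/2 satisfied
(4,4)S 1/3 satisfied
(4,5)N 0/2 not
(5,1)S 0/0 satisfied
(5,3)N 0/1 not
(5,5)S 0/1 not
Unsatisfied: (1,3), (1,4), (2,3), (3,4), (4,5), (5,3), (5,5) — 7 in total.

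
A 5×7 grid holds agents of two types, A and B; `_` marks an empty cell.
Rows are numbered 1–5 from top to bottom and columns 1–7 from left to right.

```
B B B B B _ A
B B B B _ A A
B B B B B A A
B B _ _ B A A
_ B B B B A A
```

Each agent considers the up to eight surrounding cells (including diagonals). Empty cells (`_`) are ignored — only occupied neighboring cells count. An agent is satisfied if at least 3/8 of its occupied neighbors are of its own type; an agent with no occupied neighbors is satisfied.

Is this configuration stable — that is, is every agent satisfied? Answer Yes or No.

Row 1: (1,1)B 3/3 ✓ · (1,2)B 5/5 ✓ · (1,3)B 5/5 ✓ · (1,4)B 4/4 ✓ · (1,5)B 2/3 ✓ · (1,7)A 2/2 ✓
Row 2: (2,1)B 5/5 ✓ · (2,2)B 8/8 ✓ · (2,3)B 8/8 ✓ · (2,4)B 7/7 ✓ · (2,6)A 4/6 ✓ · (2,7)A 4/4 ✓
Row 3: (3,1)B 5/5 ✓ · (3,2)B 7/7 ✓ · (3,3)B 6/6 ✓ · (3,4)B 5/5 ✓ · (3,5)B 3/6 ✓ · (3,6)A 5/7 ✓ · (3,7)A 5/5 ✓
Row 4: (4,1)B 4/4 ✓ · (4,2)B 6/6 ✓ · (4,5)B 4/7 ✓ · (4,6)A 5/8 ✓ · (4,7)A 5/5 ✓
Row 5: (5,2)B 3/3 ✓ · (5,3)B 3/3 ✓ · (5,4)B 3/3 ✓ · (5,5)B 2/4 ✓ · (5,6)A 3/5 ✓ · (5,7)A 3/3 ✓
All meet the threshold, so the configuration is stable.

Yes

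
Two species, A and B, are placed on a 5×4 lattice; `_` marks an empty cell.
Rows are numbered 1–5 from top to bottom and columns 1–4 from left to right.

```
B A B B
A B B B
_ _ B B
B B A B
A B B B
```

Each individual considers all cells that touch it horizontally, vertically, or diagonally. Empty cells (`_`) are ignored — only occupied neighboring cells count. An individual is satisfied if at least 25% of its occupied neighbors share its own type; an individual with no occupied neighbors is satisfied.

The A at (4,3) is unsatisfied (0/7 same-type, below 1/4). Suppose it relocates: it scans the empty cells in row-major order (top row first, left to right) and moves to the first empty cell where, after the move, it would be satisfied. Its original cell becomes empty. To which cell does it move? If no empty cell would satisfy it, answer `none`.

(3,1)

Vacating (4,3). Empty cells in order:
  (3,1): 1/4 same-type → satisfied — stop here.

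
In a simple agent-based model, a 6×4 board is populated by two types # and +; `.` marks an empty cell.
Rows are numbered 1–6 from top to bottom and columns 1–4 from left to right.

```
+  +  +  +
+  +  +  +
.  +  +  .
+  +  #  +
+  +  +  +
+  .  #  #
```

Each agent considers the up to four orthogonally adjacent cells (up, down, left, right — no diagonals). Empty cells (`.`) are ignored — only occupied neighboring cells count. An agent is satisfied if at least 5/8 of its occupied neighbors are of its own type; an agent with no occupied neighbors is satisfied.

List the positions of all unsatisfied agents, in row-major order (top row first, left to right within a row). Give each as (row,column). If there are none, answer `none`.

(1,1)+ 2/2 ✓
(1,2)+ 3/3 ✓
(1,3)+ 3/3 ✓
(1,4)+ 2/2 ✓
(2,1)+ 2/2 ✓
(2,2)+ 4/4 ✓
(2,3)+ 4/4 ✓
(2,4)+ 2/2 ✓
(3,2)+ 3/3 ✓
(3,3)+ 2/3 ✓
(4,1)+ 2/2 ✓
(4,2)+ 3/4 ✓
(4,3)# 0/4 ✗
(4,4)+ 1/2 ✗
(5,1)+ 3/3 ✓
(5,2)+ 3/3 ✓
(5,3)+ 2/4 ✗
(5,4)+ 2/3 ✓
(6,1)+ 1/1 ✓
(6,3)# 1/2 ✗
(6,4)# 1/2 ✗

(4,3), (4,4), (5,3), (6,3), (6,4)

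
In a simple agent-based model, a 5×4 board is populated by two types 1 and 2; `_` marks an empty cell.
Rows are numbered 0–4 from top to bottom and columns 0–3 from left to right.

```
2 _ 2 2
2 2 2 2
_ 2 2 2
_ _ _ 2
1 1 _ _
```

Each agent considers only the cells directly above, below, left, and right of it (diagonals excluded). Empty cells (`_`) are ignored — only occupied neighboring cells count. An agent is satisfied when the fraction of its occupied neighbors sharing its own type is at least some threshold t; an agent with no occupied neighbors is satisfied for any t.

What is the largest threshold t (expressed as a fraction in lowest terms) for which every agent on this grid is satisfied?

1/1

(0,0)2 1/1
(0,2)2 2/2
(0,3)2 2/2
(1,0)2 2/2
(1,1)2 3/3
(1,2)2 4/4
(1,3)2 3/3
(2,1)2 2/2
(2,2)2 3/3
(2,3)2 3/3
(3,3)2 1/1
(4,0)1 1/1
(4,1)1 1/1
The smallest same-type fraction is 1/1 at (0,0), which reduces to 1/1. Any threshold above that leaves this agent unsatisfied.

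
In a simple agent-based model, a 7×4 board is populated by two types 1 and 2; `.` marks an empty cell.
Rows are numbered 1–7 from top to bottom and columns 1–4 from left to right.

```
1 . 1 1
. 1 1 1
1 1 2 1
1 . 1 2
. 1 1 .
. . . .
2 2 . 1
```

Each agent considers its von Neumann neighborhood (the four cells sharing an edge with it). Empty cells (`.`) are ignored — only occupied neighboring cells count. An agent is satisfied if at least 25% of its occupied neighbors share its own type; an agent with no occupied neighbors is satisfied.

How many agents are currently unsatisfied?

(1,1)1 0/0 ✓
(1,3)1 2/2 ✓
(1,4)1 2/2 ✓
(2,2)1 2/2 ✓
(2,3)1 3/4 ✓
(2,4)1 3/3 ✓
(3,1)1 2/2 ✓
(3,2)1 2/3 ✓
(3,3)2 0/4 ✗
(3,4)1 1/3 ✓
(4,1)1 1/1 ✓
(4,3)1 1/3 ✓
(4,4)2 0/2 ✗
(5,2)1 1/1 ✓
(5,3)1 2/2 ✓
(7,1)2 1/1 ✓
(7,2)2 1/1 ✓
(7,4)1 0/0 ✓
Unsatisfied: (3,3), (4,4) — 2 in total.

2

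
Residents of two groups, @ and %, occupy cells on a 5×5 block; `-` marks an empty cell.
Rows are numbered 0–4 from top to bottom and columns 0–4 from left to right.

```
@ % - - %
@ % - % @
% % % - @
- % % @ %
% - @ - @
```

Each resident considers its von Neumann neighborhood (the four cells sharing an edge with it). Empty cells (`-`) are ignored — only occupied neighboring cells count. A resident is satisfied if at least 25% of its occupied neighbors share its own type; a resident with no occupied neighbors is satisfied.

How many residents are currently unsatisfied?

(0,0)@ 1/2 ✓
(0,1)% 1/2 ✓
(0,4)% 0/1 ✗
(1,0)@ 1/3 ✓
(1,1)% 2/3 ✓
(1,3)% 0/1 ✗
(1,4)@ 1/3 ✓
(2,0)% 1/2 ✓
(2,1)% 4/4 ✓
(2,2)% 2/2 ✓
(2,4)@ 1/2 ✓
(3,1)% 2/2 ✓
(3,2)% 2/4 ✓
(3,3)@ 0/2 ✗
(3,4)% 0/3 ✗
(4,0)% 0/0 ✓
(4,2)@ 0/1 ✗
(4,4)@ 0/1 ✗
Unsatisfied: (0,4), (1,3), (3,3), (3,4), (4,2), (4,4) — 6 in total.

6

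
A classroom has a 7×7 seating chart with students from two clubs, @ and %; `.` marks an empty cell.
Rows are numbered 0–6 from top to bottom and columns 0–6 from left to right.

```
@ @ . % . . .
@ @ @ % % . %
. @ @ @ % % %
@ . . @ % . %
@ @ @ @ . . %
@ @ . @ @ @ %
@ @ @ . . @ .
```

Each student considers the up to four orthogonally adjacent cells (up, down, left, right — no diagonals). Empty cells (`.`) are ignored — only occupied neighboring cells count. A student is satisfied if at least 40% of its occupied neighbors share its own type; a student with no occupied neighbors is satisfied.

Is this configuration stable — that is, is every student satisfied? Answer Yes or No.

Row 0: (0,0)@ 2/2 ok · (0,1)@ 2/2 ok · (0,3)% 1/1 ok
Row 1: (1,0)@ 2/2 ok · (1,1)@ 4/4 ok · (1,2)@ 2/3 ok · (1,3)% 2/4 ok · (1,4)% 2/2 ok · (1,6)% 1/1 ok
Row 2: (2,1)@ 2/2 ok · (2,2)@ 3/3 ok · (2,3)@ 2/4 ok · (2,4)% 3/4 ok · (2,5)% 2/2 ok · (2,6)% 3/3 ok
Row 3: (3,0)@ 1/1 ok · (3,3)@ 2/3 ok · (3,4)% 1/2 ok · (3,6)% 2/2 ok
Row 4: (4,0)@ 3/3 ok · (4,1)@ 3/3 ok · (4,2)@ 2/2 ok · (4,3)@ 3/3 ok · (4,6)% 2/2 ok
Row 5: (5,0)@ 3/3 ok · (5,1)@ 3/3 ok · (5,3)@ 2/2 ok · (5,4)@ 2/2 ok · (5,5)@ 2/3 ok · (5,6)% 1/2 ok
Row 6: (6,0)@ 2/2 ok · (6,1)@ 3/3 ok · (6,2)@ 1/1 ok · (6,5)@ 1/1 ok
All meet the threshold, so the configuration is stable.

Yes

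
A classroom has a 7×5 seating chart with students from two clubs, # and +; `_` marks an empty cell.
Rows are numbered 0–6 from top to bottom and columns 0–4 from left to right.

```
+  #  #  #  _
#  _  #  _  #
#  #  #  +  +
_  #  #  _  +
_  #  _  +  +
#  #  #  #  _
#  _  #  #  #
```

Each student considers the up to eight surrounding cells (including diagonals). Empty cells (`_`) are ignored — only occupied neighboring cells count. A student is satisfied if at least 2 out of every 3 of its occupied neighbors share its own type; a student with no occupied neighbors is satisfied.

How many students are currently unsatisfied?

4

Row 0: (0,0)+ 0/2 not · (0,1)# 3/4 satisfied · (0,2)# 3/3 satisfied · (0,3)# 3/3 satisfied
Row 1: (1,0)# 3/4 satisfied · (1,2)# 5/6 satisfied · (1,4)# 1/3 not
Row 2: (2,0)# 3/3 satisfied · (2,1)# 6/6 satisfied · (2,2)# 4/5 satisfied · (2,3)+ 2/6 not · (2,4)+ 2/3 satisfied
Row 3: (3,1)# 5/5 satisfied · (3,2)# 4/6 satisfied · (3,4)+ 4/4 satisfied
Row 4: (4,1)# 5/5 satisfied · (4,3)+ 2/5 not · (4,4)+ 2/3 satisfied
Row 5: (5,0)# 3/3 satisfied · (5,1)# 5/5 satisfied · (5,2)# 5/6 satisfied · (5,3)# 4/6 satisfied
Row 6: (6,0)# 2/2 satisfied · (6,2)# 4/4 satisfied · (6,3)# 4/4 satisfied · (6,4)# 2/2 satisfied
Unsatisfied: (0,0), (1,4), (2,3), (4,3) — 4 in total.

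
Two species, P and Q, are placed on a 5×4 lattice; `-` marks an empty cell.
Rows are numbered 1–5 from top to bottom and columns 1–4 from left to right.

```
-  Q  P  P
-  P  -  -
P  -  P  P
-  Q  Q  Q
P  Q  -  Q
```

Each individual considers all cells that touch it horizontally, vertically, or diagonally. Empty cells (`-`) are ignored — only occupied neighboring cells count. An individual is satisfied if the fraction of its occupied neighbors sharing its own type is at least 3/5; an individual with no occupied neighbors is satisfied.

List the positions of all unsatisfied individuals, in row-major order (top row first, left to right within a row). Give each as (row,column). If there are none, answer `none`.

(1,2), (3,1), (3,3), (3,4), (4,2), (4,4), (5,1)

Row 1: (1,2)Q 0/2 ✗ · (1,3)P 2/3 ✓ · (1,4)P 1/1 ✓
Row 2: (2,2)P 3/4 ✓
Row 3: (3,1)P 1/2 ✗ · (3,3)P 2/5 ✗ · (3,4)P 1/3 ✗
Row 4: (4,2)Q 2/5 ✗ · (4,3)Q 4/6 ✓ · (4,4)Q 2/4 ✗
Row 5: (5,1)P 0/2 ✗ · (5,2)Q 2/3 ✓ · (5,4)Q 2/2 ✓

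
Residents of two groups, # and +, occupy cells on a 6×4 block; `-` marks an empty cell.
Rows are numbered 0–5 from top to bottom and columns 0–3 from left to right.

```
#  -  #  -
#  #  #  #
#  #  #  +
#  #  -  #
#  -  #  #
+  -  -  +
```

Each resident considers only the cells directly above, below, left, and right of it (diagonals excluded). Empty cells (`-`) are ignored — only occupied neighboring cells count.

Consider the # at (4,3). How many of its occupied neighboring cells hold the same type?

Occupied neighbors of (4,3): (3,3)=#, (5,3)=+, (4,2)=#.
Same type (#): 2 of 3.

2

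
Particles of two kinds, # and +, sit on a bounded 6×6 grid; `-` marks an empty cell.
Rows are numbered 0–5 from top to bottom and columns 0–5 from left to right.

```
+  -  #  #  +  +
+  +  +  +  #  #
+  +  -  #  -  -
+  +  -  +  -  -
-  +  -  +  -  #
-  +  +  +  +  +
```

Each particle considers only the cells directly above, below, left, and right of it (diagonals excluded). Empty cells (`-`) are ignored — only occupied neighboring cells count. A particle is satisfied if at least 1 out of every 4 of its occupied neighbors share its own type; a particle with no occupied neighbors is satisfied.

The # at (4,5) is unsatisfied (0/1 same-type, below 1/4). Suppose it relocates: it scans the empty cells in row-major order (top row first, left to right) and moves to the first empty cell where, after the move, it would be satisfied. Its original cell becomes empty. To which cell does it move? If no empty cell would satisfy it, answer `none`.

Vacating (4,5). Empty cells in order:
  (0,1): 1/3 same-type → satisfied — stop here.

(0,1)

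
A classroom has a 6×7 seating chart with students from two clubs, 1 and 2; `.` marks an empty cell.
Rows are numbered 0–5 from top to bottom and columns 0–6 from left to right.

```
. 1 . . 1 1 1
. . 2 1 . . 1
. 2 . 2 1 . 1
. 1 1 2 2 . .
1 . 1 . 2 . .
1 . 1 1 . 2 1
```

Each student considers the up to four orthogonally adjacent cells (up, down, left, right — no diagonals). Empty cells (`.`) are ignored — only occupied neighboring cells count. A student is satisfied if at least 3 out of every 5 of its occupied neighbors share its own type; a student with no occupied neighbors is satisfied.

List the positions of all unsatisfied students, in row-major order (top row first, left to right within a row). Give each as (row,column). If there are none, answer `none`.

Row 0: (0,1)1 0/0 ok · (0,4)1 1/1 ok · (0,5)1 2/2 ok · (0,6)1 2/2 ok
Row 1: (1,2)2 0/1 unhappy · (1,3)1 0/2 unhappy · (1,6)1 2/2 ok
Row 2: (2,1)2 0/1 unhappy · (2,3)2 1/3 unhappy · (2,4)1 0/2 unhappy · (2,6)1 1/1 ok
Row 3: (3,1)1 1/2 unhappy · (3,2)1 2/3 ok · (3,3)2 2/3 ok · (3,4)2 2/3 ok
Row 4: (4,0)1 1/1 ok · (4,2)1 2/2 ok · (4,4)2 1/1 ok
Row 5: (5,0)1 1/1 ok · (5,2)1 2/2 ok · (5,3)1 1/1 ok · (5,5)2 0/1 unhappy · (5,6)1 0/1 unhappy

(1,2), (1,3), (2,1), (2,3), (2,4), (3,1), (5,5), (5,6)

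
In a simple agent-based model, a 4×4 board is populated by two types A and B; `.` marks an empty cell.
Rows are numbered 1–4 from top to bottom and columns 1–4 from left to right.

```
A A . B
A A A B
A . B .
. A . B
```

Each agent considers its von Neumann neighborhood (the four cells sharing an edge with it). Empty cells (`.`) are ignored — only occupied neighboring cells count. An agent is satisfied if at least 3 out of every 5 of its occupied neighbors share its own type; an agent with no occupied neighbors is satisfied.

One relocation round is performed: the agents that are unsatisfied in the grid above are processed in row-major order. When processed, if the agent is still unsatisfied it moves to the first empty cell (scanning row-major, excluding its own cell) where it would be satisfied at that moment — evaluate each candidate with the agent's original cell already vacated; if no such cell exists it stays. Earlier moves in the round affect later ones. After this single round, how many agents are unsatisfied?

0

Initially unsatisfied (in order): (2,3), (2,4), (3,3).
  (2,3) → (3,2).
  (2,4): now satisfied by earlier moves; stays.
  (3,3) → (3,4).
Resulting grid:
A A . B
A A . B
A A . B
. A . B
All satisfied now.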